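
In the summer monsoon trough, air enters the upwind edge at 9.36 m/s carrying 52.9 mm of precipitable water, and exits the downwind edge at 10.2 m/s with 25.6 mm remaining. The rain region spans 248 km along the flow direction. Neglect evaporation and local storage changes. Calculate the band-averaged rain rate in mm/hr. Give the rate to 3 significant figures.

R ≈ 3.40 mm/hr

Column moisture flux per unit crosswind length is F = V × PW.
Inflow: F_in = 9.36 × 52.9 = 495.144 mm·m/s
Outflow: F_out = 10.2 × 25.6 = 261.12 mm·m/s
Steady-state rate R = (F_in − F_out)/L = (495.144 − 261.12) / 248000 m = 9.436e-04 mm/s.
R = 9.436e-04 × 3600 = 3.40 mm/hr.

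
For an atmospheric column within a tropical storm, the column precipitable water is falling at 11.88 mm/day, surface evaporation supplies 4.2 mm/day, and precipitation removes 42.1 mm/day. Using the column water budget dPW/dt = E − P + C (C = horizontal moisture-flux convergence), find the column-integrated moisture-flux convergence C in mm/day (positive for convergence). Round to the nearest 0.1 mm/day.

C ≈ 26.0 mm/day

dPW/dt = -11.88 mm/day.
C = dPW/dt − E + P = (-11.88) − 4.2 + 42.1 = 26.0 mm/day.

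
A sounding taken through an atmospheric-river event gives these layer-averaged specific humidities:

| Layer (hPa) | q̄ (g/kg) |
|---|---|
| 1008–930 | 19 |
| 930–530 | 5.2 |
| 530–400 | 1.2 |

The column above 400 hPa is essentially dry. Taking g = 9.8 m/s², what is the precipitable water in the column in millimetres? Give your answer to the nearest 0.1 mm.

PW ≈ 37.9 mm

Precipitable water is the column-integrated vapour mass per unit area: PW = (1/g) Σ q̄ Δp, with q in kg/kg and Δp in Pa (1 kg/m² of water = 1 mm).
Layer 1008–930 hPa: Δp = 78 hPa = 7800 Pa, q̄ = 0.019 kg/kg → 0.019 × 7800 / 9.8 = 15.12 mm
Layer 930–530 hPa: Δp = 400 hPa = 40000 Pa, q̄ = 0.0052 kg/kg → 0.0052 × 40000 / 9.8 = 21.22 mm
Layer 530–400 hPa: Δp = 130 hPa = 13000 Pa, q̄ = 0.0012 kg/kg → 0.0012 × 13000 / 9.8 = 1.59 mm
PW = 15.12 + 21.22 + 1.59 = 37.93 ≈ 37.9 mm.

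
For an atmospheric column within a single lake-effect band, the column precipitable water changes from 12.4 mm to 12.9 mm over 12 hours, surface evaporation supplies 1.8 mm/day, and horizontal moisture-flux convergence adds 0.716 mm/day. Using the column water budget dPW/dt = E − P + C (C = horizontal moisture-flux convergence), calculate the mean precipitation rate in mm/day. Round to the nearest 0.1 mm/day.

dPW/dt = (12.9 − 12.4) mm / (12/24 day) = +1.000 mm/day.
P = E + C − dPW/dt = 1.8 + (0.716) − (+1.000) = 1.5 mm/day.

P ≈ 1.5 mm/day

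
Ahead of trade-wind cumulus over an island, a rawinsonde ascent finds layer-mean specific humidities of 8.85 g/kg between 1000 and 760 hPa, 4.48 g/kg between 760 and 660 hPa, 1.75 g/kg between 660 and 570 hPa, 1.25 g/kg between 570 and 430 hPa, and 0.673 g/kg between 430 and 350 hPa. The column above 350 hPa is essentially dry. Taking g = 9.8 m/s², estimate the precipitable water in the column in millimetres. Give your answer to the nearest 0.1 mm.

PW ≈ 30.2 mm

Precipitable water is the column-integrated vapour mass per unit area: PW = (1/g) Σ q̄ Δp, with q in kg/kg and Δp in Pa (1 kg/m² of water = 1 mm).
Layer 1000–760 hPa: Δp = 240 hPa = 24000 Pa, q̄ = 0.00885 kg/kg → 0.00885 × 24000 / 9.8 = 21.67 mm
Layer 760–660 hPa: Δp = 100 hPa = 10000 Pa, q̄ = 0.00448 kg/kg → 0.00448 × 10000 / 9.8 = 4.57 mm
Layer 660–570 hPa: Δp = 90 hPa = 9000 Pa, q̄ = 0.00175 kg/kg → 0.00175 × 9000 / 9.8 = 1.61 mm
Layer 570–430 hPa: Δp = 140 hPa = 14000 Pa, q̄ = 0.00125 kg/kg → 0.00125 × 14000 / 9.8 = 1.79 mm
Layer 430–350 hPa: Δp = 80 hPa = 8000 Pa, q̄ = 0.000673 kg/kg → 0.000673 × 8000 / 9.8 = 0.55 mm
PW = 21.67 + 4.57 + 1.61 + 1.79 + 0.55 = 30.19 ≈ 30.2 mm.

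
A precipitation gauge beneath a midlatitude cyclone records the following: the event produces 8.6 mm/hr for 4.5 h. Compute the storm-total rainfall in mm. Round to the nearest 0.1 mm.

total ≈ 38.7 mm

Total = Σ Rᵢ Δtᵢ = 8.6 × 4.5
      = 38.7 = 38.7 mm.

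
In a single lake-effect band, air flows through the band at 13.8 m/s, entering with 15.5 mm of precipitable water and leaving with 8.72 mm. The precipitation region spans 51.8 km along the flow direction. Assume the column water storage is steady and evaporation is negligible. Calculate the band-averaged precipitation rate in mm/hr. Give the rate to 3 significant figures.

R ≈ 6.50 mm/hr

Column moisture flux per unit crosswind length is F = V × PW.
Inflow: F_in = 13.8 × 15.5 = 213.9 mm·m/s
Outflow: F_out = 13.8 × 8.72 = 120.336 mm·m/s
Steady-state rate R = (F_in − F_out)/L = (213.9 − 120.336) / 51800 m = 1.806e-03 mm/s.
R = 1.806e-03 × 3600 = 6.50 mm/hr.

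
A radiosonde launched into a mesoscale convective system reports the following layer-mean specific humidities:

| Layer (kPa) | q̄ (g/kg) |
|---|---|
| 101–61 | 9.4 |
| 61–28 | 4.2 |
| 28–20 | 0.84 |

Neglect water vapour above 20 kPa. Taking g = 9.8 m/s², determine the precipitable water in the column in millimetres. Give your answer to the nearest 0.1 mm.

Precipitable water is the column-integrated vapour mass per unit area: PW = (1/g) Σ q̄ Δp, with q in kg/kg and Δp in Pa (1 kg/m² of water = 1 mm).
Layer 101–61 kPa: Δp = 400 hPa = 40000 Pa, q̄ = 0.0094 kg/kg → 0.0094 × 40000 / 9.8 = 38.37 mm
Layer 61–28 kPa: Δp = 330 hPa = 33000 Pa, q̄ = 0.0042 kg/kg → 0.0042 × 33000 / 9.8 = 14.14 mm
Layer 28–20 kPa: Δp = 80 hPa = 8000 Pa, q̄ = 0.00084 kg/kg → 0.00084 × 8000 / 9.8 = 0.69 mm
PW = 38.37 + 14.14 + 0.69 = 53.20 ≈ 53.2 mm.

PW ≈ 53.2 mm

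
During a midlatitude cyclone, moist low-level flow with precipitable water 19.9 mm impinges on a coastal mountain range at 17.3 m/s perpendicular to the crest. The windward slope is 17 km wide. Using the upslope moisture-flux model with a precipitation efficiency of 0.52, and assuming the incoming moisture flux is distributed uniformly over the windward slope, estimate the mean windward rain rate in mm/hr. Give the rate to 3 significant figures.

R ≈ 37.9 mm/hr

Incoming column moisture flux per unit ridge length: F = V × PW = 17.3 × 19.9 = 344.27 mm·m/s.
Spread over the 17 km slope with efficiency ε = 0.52: R = ε·F/W = 0.52 × 344.27 / 17000 m = 1.053e-02 mm/s.
R = 1.053e-02 × 3600 = 37.9 mm/hr.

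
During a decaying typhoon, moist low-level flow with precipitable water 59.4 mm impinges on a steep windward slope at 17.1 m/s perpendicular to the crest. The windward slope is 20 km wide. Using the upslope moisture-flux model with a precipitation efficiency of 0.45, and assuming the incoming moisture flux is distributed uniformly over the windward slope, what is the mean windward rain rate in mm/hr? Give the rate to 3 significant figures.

R ≈ 82.3 mm/hr

Incoming column moisture flux per unit ridge length: F = V × PW = 17.1 × 59.4 = 1015.74 mm·m/s.
Spread over the 20 km slope with efficiency ε = 0.45: R = ε·F/W = 0.45 × 1015.74 / 20000 m = 2.285e-02 mm/s.
R = 2.285e-02 × 3600 = 82.3 mm/hr.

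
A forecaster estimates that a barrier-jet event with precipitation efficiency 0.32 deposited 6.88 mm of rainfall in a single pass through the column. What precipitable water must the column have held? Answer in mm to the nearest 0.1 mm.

PW ≈ 21.5 mm

PW = rainfall / ε = 6.88 / 0.32 = 21.5 mm.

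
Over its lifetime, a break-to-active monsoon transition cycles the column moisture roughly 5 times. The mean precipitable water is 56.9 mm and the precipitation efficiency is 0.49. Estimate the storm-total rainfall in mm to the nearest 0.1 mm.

Each cycle deposits ε × PW = 0.49 × 56.9 = 27.881 mm.
Over 5 cycles: 5 × 27.881 = 139.4 mm.

rainfall ≈ 139.4 mm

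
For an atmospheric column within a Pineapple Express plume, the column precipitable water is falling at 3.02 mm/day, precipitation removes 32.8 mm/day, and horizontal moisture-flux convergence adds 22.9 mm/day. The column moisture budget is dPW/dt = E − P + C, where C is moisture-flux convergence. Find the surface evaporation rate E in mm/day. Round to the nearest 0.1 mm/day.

dPW/dt = -3.02 mm/day.
E = dPW/dt + P − C = (-3.02) + 32.8 − (22.9) = 6.9 mm/day.

E ≈ 6.9 mm/day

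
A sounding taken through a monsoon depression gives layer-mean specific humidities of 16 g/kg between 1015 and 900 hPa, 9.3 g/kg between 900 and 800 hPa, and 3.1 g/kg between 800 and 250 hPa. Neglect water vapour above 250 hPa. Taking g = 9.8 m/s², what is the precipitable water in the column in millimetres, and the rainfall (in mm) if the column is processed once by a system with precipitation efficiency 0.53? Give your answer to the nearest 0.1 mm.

PW ≈ 45.7 mm; rainfall ≈ 24.2 mm

Precipitable water is the column-integrated vapour mass per unit area: PW = (1/g) Σ q̄ Δp, with q in kg/kg and Δp in Pa (1 kg/m² of water = 1 mm).
Layer 1015–900 hPa: Δp = 115 hPa = 11500 Pa, q̄ = 0.016 kg/kg → 0.016 × 11500 / 9.8 = 18.78 mm
Layer 900–800 hPa: Δp = 100 hPa = 10000 Pa, q̄ = 0.0093 kg/kg → 0.0093 × 10000 / 9.8 = 9.49 mm
Layer 800–250 hPa: Δp = 550 hPa = 55000 Pa, q̄ = 0.0031 kg/kg → 0.0031 × 55000 / 9.8 = 17.40 mm
PW = 18.78 + 9.49 + 17.40 = 45.67 ≈ 45.7 mm.
Rainfall = ε × PW = 0.53 × 45.7 = 24.2 mm.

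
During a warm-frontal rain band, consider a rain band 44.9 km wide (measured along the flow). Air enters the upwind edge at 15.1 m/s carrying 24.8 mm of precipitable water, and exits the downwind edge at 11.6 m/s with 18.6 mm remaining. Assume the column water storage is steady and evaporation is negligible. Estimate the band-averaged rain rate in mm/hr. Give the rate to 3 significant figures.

Column moisture flux per unit crosswind length is F = V × PW.
Inflow: F_in = 15.1 × 24.8 = 374.48 mm·m/s
Outflow: F_out = 11.6 × 18.6 = 215.76 mm·m/s
Steady-state rate R = (F_in − F_out)/L = (374.48 − 215.76) / 44900 m = 3.535e-03 mm/s.
R = 3.535e-03 × 3600 = 12.7 mm/hr.

R ≈ 12.7 mm/hr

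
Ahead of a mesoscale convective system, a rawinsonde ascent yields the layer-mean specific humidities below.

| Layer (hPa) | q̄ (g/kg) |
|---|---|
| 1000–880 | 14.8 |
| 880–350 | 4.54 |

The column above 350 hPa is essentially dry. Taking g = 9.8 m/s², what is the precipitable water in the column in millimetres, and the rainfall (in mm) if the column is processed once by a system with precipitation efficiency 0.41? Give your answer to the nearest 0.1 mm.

PW ≈ 42.7 mm; rainfall ≈ 17.5 mm

Precipitable water is the column-integrated vapour mass per unit area: PW = (1/g) Σ q̄ Δp, with q in kg/kg and Δp in Pa (1 kg/m² of water = 1 mm).
Layer 1000–880 hPa: Δp = 120 hPa = 12000 Pa, q̄ = 0.0148 kg/kg → 0.0148 × 12000 / 9.8 = 18.12 mm
Layer 880–350 hPa: Δp = 530 hPa = 53000 Pa, q̄ = 0.00454 kg/kg → 0.00454 × 53000 / 9.8 = 24.55 mm
PW = 18.12 + 24.55 = 42.67 ≈ 42.7 mm.
Rainfall = ε × PW = 0.41 × 42.7 = 17.5 mm.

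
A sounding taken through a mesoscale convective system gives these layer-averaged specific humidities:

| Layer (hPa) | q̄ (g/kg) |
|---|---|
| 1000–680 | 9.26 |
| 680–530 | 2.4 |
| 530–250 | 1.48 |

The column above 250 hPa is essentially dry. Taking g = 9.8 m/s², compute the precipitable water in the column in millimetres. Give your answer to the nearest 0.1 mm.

PW ≈ 38.1 mm

Precipitable water is the column-integrated vapour mass per unit area: PW = (1/g) Σ q̄ Δp, with q in kg/kg and Δp in Pa (1 kg/m² of water = 1 mm).
Layer 1000–680 hPa: Δp = 320 hPa = 32000 Pa, q̄ = 0.00926 kg/kg → 0.00926 × 32000 / 9.8 = 30.24 mm
Layer 680–530 hPa: Δp = 150 hPa = 15000 Pa, q̄ = 0.0024 kg/kg → 0.0024 × 15000 / 9.8 = 3.67 mm
Layer 530–250 hPa: Δp = 280 hPa = 28000 Pa, q̄ = 0.00148 kg/kg → 0.00148 × 28000 / 9.8 = 4.23 mm
PW = 30.24 + 3.67 + 4.23 = 38.14 ≈ 38.1 mm.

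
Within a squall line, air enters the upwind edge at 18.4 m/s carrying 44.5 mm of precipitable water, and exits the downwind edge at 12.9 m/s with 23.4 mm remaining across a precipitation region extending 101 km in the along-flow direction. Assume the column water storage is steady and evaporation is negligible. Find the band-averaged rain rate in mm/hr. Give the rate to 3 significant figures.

Column moisture flux per unit crosswind length is F = V × PW.
Inflow: F_in = 18.4 × 44.5 = 818.8 mm·m/s
Outflow: F_out = 12.9 × 23.4 = 301.86 mm·m/s
Steady-state rate R = (F_in − F_out)/L = (818.8 − 301.86) / 101000 m = 5.118e-03 mm/s.
R = 5.118e-03 × 3600 = 18.4 mm/hr.

R ≈ 18.4 mm/hr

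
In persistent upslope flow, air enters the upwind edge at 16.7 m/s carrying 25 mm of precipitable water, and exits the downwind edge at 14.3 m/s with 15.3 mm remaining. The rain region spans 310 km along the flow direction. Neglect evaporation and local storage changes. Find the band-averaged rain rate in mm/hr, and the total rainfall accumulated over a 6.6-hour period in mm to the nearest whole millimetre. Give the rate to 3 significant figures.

R ≈ 2.31 mm/hr; total ≈ 15 mm

Column moisture flux per unit crosswind length is F = V × PW.
Inflow: F_in = 16.7 × 25 = 417.5 mm·m/s
Outflow: F_out = 14.3 × 15.3 = 218.79 mm·m/s
Steady-state rate R = (F_in − F_out)/L = (417.5 − 218.79) / 310000 m = 6.410e-04 mm/s.
R = 6.410e-04 × 3600 = 2.31 mm/hr.
Over 6.6 h: total = 2.31 × 6.6 = 15.246 ≈ 15 mm.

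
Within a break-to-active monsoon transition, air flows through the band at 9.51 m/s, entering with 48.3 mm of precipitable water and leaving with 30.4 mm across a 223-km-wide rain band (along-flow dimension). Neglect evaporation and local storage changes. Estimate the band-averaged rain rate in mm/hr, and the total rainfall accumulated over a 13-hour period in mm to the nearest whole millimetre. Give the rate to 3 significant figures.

Column moisture flux per unit crosswind length is F = V × PW.
Inflow: F_in = 9.51 × 48.3 = 459.333 mm·m/s
Outflow: F_out = 9.51 × 30.4 = 289.104 mm·m/s
Steady-state rate R = (F_in − F_out)/L = (459.333 − 289.104) / 223000 m = 7.634e-04 mm/s.
R = 7.634e-04 × 3600 = 2.75 mm/hr.
Over 13 h: total = 2.75 × 13 = 35.75 ≈ 36 mm.

R ≈ 2.75 mm/hr; total ≈ 36 mm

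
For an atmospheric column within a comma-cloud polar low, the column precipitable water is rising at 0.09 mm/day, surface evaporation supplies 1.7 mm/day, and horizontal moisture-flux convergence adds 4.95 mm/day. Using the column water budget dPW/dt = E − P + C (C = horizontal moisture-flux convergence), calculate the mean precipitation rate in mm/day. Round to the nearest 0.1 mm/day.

dPW/dt = +0.09 mm/day.
P = E + C − dPW/dt = 1.7 + (4.95) − (+0.09) = 6.6 mm/day.

P ≈ 6.6 mm/day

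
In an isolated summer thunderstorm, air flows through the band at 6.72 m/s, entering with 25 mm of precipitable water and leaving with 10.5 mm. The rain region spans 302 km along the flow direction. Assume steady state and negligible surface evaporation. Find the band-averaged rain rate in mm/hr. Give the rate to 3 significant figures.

Column moisture flux per unit crosswind length is F = V × PW.
Inflow: F_in = 6.72 × 25 = 168 mm·m/s
Outflow: F_out = 6.72 × 10.5 = 70.56 mm·m/s
Steady-state rate R = (F_in − F_out)/L = (168 − 70.56) / 302000 m = 3.226e-04 mm/s.
R = 3.226e-04 × 3600 = 1.16 mm/hr.

R ≈ 1.16 mm/hr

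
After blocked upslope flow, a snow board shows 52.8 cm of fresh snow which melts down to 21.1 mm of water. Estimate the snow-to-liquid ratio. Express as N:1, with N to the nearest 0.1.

ratio ≈ 25.0

Ratio = snow depth / SWE = 528 mm / 21.1 mm = 25.0, i.e. 25.0:1.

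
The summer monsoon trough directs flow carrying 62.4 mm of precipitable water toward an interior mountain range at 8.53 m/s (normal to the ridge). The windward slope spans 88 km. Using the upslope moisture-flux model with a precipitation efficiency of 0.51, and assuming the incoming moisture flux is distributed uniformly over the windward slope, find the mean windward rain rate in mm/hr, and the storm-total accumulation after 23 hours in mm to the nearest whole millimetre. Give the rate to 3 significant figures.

R ≈ 11.1 mm/hr; total ≈ 255 mm

Incoming column moisture flux per unit ridge length: F = V × PW = 8.53 × 62.4 = 532.272 mm·m/s.
Spread over the 88 km slope with efficiency ε = 0.51: R = ε·F/W = 0.51 × 532.272 / 88000 m = 3.085e-03 mm/s.
R = 3.085e-03 × 3600 = 11.1 mm/hr.
Over 23 h: total = 11.1 × 23 = 255.3 ≈ 255 mm.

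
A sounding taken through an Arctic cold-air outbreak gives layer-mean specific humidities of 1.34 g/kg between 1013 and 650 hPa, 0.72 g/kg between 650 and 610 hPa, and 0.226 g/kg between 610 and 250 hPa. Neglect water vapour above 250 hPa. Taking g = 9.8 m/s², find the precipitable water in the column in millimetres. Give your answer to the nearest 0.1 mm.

Precipitable water is the column-integrated vapour mass per unit area: PW = (1/g) Σ q̄ Δp, with q in kg/kg and Δp in Pa (1 kg/m² of water = 1 mm).
Layer 1013–650 hPa: Δp = 363 hPa = 36300 Pa, q̄ = 0.00134 kg/kg → 0.00134 × 36300 / 9.8 = 4.96 mm
Layer 650–610 hPa: Δp = 40 hPa = 4000 Pa, q̄ = 0.00072 kg/kg → 0.00072 × 4000 / 9.8 = 0.29 mm
Layer 610–250 hPa: Δp = 360 hPa = 36000 Pa, q̄ = 0.000226 kg/kg → 0.000226 × 36000 / 9.8 = 0.83 mm
PW = 4.96 + 0.29 + 0.83 = 6.08 ≈ 6.1 mm.

PW ≈ 6.1 mm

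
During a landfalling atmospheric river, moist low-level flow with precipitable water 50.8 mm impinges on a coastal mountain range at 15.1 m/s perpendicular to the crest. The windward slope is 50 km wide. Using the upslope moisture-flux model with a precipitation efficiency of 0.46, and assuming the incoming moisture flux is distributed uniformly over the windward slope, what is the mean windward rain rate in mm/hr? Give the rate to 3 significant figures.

Incoming column moisture flux per unit ridge length: F = V × PW = 15.1 × 50.8 = 767.08 mm·m/s.
Spread over the 50 km slope with efficiency ε = 0.46: R = ε·F/W = 0.46 × 767.08 / 50000 m = 7.057e-03 mm/s.
R = 7.057e-03 × 3600 = 25.4 mm/hr.

R ≈ 25.4 mm/hr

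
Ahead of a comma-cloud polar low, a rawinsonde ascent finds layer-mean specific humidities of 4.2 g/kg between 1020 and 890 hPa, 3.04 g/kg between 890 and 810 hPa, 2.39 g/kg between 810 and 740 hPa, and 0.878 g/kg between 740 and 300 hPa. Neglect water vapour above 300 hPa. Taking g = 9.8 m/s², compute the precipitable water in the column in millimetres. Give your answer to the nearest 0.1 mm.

PW ≈ 13.7 mm

Precipitable water is the column-integrated vapour mass per unit area: PW = (1/g) Σ q̄ Δp, with q in kg/kg and Δp in Pa (1 kg/m² of water = 1 mm).
Layer 1020–890 hPa: Δp = 130 hPa = 13000 Pa, q̄ = 0.0042 kg/kg → 0.0042 × 13000 / 9.8 = 5.57 mm
Layer 890–810 hPa: Δp = 80 hPa = 8000 Pa, q̄ = 0.00304 kg/kg → 0.00304 × 8000 / 9.8 = 2.48 mm
Layer 810–740 hPa: Δp = 70 hPa = 7000 Pa, q̄ = 0.00239 kg/kg → 0.00239 × 7000 / 9.8 = 1.71 mm
Layer 740–300 hPa: Δp = 440 hPa = 44000 Pa, q̄ = 0.000878 kg/kg → 0.000878 × 44000 / 9.8 = 3.94 mm
PW = 5.57 + 2.48 + 1.71 + 3.94 = 13.70 ≈ 13.7 mm.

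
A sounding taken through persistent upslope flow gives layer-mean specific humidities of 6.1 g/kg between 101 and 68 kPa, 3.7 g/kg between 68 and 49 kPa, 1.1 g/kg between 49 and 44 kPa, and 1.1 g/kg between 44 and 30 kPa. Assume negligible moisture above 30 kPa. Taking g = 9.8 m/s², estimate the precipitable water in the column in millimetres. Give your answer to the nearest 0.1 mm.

PW ≈ 29.8 mm

Precipitable water is the column-integrated vapour mass per unit area: PW = (1/g) Σ q̄ Δp, with q in kg/kg and Δp in Pa (1 kg/m² of water = 1 mm).
Layer 101–68 kPa: Δp = 330 hPa = 33000 Pa, q̄ = 0.0061 kg/kg → 0.0061 × 33000 / 9.8 = 20.54 mm
Layer 68–49 kPa: Δp = 190 hPa = 19000 Pa, q̄ = 0.0037 kg/kg → 0.0037 × 19000 / 9.8 = 7.17 mm
Layer 49–44 kPa: Δp = 50 hPa = 5000 Pa, q̄ = 0.0011 kg/kg → 0.0011 × 5000 / 9.8 = 0.56 mm
Layer 44–30 kPa: Δp = 140 hPa = 14000 Pa, q̄ = 0.0011 kg/kg → 0.0011 × 14000 / 9.8 = 1.57 mm
PW = 20.54 + 7.17 + 0.56 + 1.57 = 29.84 ≈ 29.8 mm.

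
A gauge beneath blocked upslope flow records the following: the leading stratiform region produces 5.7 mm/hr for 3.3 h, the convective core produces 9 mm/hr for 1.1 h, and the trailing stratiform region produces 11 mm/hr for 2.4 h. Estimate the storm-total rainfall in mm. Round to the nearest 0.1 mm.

Total = Σ Rᵢ Δtᵢ = 5.7 × 3.3 + 9 × 1.1 + 11 × 2.4
      = 18.81 + 9.9 + 26.4 = 55.1 mm.

total ≈ 55.1 mm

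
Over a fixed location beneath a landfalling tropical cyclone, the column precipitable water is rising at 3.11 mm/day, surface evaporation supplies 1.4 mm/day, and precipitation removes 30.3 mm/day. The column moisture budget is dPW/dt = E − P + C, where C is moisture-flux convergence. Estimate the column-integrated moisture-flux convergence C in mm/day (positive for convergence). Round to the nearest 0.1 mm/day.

dPW/dt = +3.11 mm/day.
C = dPW/dt − E + P = (+3.11) − 1.4 + 30.3 = 32.0 mm/day.

C ≈ 32.0 mm/day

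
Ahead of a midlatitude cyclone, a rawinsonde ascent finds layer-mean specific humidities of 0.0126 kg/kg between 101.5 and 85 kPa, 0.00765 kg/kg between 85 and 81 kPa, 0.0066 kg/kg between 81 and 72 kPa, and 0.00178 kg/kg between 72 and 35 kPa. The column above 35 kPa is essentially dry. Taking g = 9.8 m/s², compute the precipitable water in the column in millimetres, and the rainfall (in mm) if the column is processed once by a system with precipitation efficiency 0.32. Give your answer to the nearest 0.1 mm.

Precipitable water is the column-integrated vapour mass per unit area: PW = (1/g) Σ q̄ Δp, with q in kg/kg and Δp in Pa (1 kg/m² of water = 1 mm).
Layer 101.5–85 kPa: Δp = 165 hPa = 16500 Pa, q̄ = 0.0126 kg/kg → 0.0126 × 16500 / 9.8 = 21.21 mm
Layer 85–81 kPa: Δp = 40 hPa = 4000 Pa, q̄ = 0.00765 kg/kg → 0.00765 × 4000 / 9.8 = 3.12 mm
Layer 81–72 kPa: Δp = 90 hPa = 9000 Pa, q̄ = 0.0066 kg/kg → 0.0066 × 9000 / 9.8 = 6.06 mm
Layer 72–35 kPa: Δp = 370 hPa = 37000 Pa, q̄ = 0.00178 kg/kg → 0.00178 × 37000 / 9.8 = 6.72 mm
PW = 21.21 + 3.12 + 6.06 + 6.72 = 37.11 ≈ 37.1 mm.
Rainfall = ε × PW = 0.32 × 37.1 = 11.9 mm.

PW ≈ 37.1 mm; rainfall ≈ 11.9 mm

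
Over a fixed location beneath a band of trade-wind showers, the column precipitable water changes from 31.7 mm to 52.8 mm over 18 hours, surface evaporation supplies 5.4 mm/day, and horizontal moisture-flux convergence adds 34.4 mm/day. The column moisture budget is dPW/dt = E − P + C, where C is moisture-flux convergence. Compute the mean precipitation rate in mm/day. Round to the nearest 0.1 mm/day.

dPW/dt = (52.8 − 31.7) mm / (18/24 day) = +28.133 mm/day.
P = E + C − dPW/dt = 5.4 + (34.4) − (+28.133) = 11.7 mm/day.

P ≈ 11.7 mm/day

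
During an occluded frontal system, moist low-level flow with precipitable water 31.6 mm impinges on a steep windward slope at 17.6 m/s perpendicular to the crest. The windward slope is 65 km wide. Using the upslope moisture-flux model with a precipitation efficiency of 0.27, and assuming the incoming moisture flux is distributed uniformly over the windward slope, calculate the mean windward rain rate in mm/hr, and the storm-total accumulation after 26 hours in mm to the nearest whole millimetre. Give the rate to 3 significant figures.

R ≈ 8.32 mm/hr; total ≈ 216 mm

Incoming column moisture flux per unit ridge length: F = V × PW = 17.6 × 31.6 = 556.16 mm·m/s.
Spread over the 65 km slope with efficiency ε = 0.27: R = ε·F/W = 0.27 × 556.16 / 65000 m = 2.310e-03 mm/s.
R = 2.310e-03 × 3600 = 8.32 mm/hr.
Over 26 h: total = 8.32 × 26 = 216.32 ≈ 216 mm.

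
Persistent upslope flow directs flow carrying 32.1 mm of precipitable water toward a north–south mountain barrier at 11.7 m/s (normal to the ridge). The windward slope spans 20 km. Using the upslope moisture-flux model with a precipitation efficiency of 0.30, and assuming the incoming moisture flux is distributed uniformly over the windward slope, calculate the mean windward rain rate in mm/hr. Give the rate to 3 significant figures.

Incoming column moisture flux per unit ridge length: F = V × PW = 11.7 × 32.1 = 375.57 mm·m/s.
Spread over the 20 km slope with efficiency ε = 0.30: R = ε·F/W = 0.30 × 375.57 / 20000 m = 5.634e-03 mm/s.
R = 5.634e-03 × 3600 = 20.3 mm/hr.

R ≈ 20.3 mm/hr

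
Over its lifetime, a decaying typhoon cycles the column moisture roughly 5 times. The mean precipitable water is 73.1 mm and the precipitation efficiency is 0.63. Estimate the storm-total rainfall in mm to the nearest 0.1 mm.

rainfall ≈ 230.3 mm

Each cycle deposits ε × PW = 0.63 × 73.1 = 46.053 mm.
Over 5 cycles: 5 × 46.053 = 230.3 mm.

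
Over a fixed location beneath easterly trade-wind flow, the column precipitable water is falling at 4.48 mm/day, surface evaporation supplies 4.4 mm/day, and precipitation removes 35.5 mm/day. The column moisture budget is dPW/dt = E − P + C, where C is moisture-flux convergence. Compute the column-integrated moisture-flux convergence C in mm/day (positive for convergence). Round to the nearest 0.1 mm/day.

dPW/dt = -4.48 mm/day.
C = dPW/dt − E + P = (-4.48) − 4.4 + 35.5 = 26.6 mm/day.

C ≈ 26.6 mm/day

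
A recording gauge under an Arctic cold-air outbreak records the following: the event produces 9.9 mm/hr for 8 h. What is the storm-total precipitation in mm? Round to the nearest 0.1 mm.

Total = Σ Rᵢ Δtᵢ = 9.9 × 8
      = 79.2 = 79.2 mm.

total ≈ 79.2 mm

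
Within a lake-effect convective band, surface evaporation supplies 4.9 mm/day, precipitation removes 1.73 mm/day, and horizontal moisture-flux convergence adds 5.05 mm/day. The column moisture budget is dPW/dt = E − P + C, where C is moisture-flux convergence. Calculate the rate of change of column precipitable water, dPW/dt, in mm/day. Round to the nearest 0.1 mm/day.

dPW/dt ≈ 8.2 mm/day

dPW/dt = E − P + C = 4.9 − 1.73 + (5.05) = 8.2 mm/day.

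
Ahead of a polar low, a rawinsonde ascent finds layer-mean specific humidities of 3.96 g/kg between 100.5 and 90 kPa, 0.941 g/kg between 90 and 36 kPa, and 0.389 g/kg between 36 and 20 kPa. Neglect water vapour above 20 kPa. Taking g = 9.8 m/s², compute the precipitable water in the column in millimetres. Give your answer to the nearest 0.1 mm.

PW ≈ 10.1 mm

Precipitable water is the column-integrated vapour mass per unit area: PW = (1/g) Σ q̄ Δp, with q in kg/kg and Δp in Pa (1 kg/m² of water = 1 mm).
Layer 100.5–90 kPa: Δp = 105 hPa = 10500 Pa, q̄ = 0.00396 kg/kg → 0.00396 × 10500 / 9.8 = 4.24 mm
Layer 90–36 kPa: Δp = 540 hPa = 54000 Pa, q̄ = 0.000941 kg/kg → 0.000941 × 54000 / 9.8 = 5.19 mm
Layer 36–20 kPa: Δp = 160 hPa = 16000 Pa, q̄ = 0.000389 kg/kg → 0.000389 × 16000 / 9.8 = 0.64 mm
PW = 4.24 + 5.19 + 0.64 = 10.07 ≈ 10.1 mm.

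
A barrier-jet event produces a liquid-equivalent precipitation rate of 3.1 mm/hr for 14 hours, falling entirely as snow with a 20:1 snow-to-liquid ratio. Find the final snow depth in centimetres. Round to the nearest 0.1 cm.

snow depth ≈ 86.8 cm

Liquid-equivalent depth = 3.1 × 14 = 43.4 mm.
Snow depth = 43.4 mm × 20 = 868 mm = 86.8 cm.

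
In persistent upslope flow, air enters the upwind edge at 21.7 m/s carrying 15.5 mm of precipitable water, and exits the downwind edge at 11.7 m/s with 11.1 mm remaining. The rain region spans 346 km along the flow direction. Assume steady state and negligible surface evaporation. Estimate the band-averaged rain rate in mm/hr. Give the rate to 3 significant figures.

Column moisture flux per unit crosswind length is F = V × PW.
Inflow: F_in = 21.7 × 15.5 = 336.35 mm·m/s
Outflow: F_out = 11.7 × 11.1 = 129.87 mm·m/s
Steady-state rate R = (F_in − F_out)/L = (336.35 − 129.87) / 346000 m = 5.968e-04 mm/s.
R = 5.968e-04 × 3600 = 2.15 mm/hr.

R ≈ 2.15 mm/hr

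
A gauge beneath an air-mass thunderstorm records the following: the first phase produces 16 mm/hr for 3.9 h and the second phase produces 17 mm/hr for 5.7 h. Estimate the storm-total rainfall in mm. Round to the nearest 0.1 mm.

Total = Σ Rᵢ Δtᵢ = 16 × 3.9 + 17 × 5.7
      = 62.4 + 96.9 = 159.3 mm.

total ≈ 159.3 mm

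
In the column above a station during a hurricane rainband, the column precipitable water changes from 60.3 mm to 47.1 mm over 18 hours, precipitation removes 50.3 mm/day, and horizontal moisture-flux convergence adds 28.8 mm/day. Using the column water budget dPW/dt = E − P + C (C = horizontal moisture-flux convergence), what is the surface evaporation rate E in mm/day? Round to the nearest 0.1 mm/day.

E ≈ 3.9 mm/day

dPW/dt = (47.1 − 60.3) mm / (18/24 day) = -17.600 mm/day.
E = dPW/dt + P − C = (-17.600) + 50.3 − (28.8) = 3.9 mm/day.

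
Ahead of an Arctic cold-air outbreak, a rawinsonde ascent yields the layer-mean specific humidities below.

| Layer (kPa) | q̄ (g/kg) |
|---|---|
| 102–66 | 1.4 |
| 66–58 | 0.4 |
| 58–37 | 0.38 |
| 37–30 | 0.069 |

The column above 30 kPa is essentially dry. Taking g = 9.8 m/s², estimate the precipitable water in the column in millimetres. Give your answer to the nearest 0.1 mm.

PW ≈ 6.3 mm

Precipitable water is the column-integrated vapour mass per unit area: PW = (1/g) Σ q̄ Δp, with q in kg/kg and Δp in Pa (1 kg/m² of water = 1 mm).
Layer 102–66 kPa: Δp = 360 hPa = 36000 Pa, q̄ = 0.0014 kg/kg → 0.0014 × 36000 / 9.8 = 5.14 mm
Layer 66–58 kPa: Δp = 80 hPa = 8000 Pa, q̄ = 0.0004 kg/kg → 0.0004 × 8000 / 9.8 = 0.33 mm
Layer 58–37 kPa: Δp = 210 hPa = 21000 Pa, q̄ = 0.00038 kg/kg → 0.00038 × 21000 / 9.8 = 0.81 mm
Layer 37–30 kPa: Δp = 70 hPa = 7000 Pa, q̄ = 6.9e-05 kg/kg → 6.9e-05 × 7000 / 9.8 = 0.05 mm
PW = 5.14 + 0.33 + 0.81 + 0.05 = 6.33 ≈ 6.3 mm.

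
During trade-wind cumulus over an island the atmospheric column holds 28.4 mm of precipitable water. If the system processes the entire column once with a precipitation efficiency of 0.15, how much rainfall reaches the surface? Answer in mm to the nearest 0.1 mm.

rainfall ≈ 4.3 mm

Rainfall = ε × PW = 0.15 × 28.4 = 4.3 mm.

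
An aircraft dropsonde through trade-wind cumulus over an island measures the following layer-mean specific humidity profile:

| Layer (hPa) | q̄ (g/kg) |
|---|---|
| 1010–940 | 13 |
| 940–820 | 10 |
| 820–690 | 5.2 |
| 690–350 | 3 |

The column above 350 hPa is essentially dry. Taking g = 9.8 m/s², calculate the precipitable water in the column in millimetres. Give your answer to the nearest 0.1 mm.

PW ≈ 38.8 mm

Precipitable water is the column-integrated vapour mass per unit area: PW = (1/g) Σ q̄ Δp, with q in kg/kg and Δp in Pa (1 kg/m² of water = 1 mm).
Layer 1010–940 hPa: Δp = 70 hPa = 7000 Pa, q̄ = 0.013 kg/kg → 0.013 × 7000 / 9.8 = 9.29 mm
Layer 940–820 hPa: Δp = 120 hPa = 12000 Pa, q̄ = 0.01 kg/kg → 0.01 × 12000 / 9.8 = 12.24 mm
Layer 820–690 hPa: Δp = 130 hPa = 13000 Pa, q̄ = 0.0052 kg/kg → 0.0052 × 13000 / 9.8 = 6.90 mm
Layer 690–350 hPa: Δp = 340 hPa = 34000 Pa, q̄ = 0.003 kg/kg → 0.003 × 34000 / 9.8 = 10.41 mm
PW = 9.29 + 12.24 + 6.90 + 10.41 = 38.84 ≈ 38.8 mm.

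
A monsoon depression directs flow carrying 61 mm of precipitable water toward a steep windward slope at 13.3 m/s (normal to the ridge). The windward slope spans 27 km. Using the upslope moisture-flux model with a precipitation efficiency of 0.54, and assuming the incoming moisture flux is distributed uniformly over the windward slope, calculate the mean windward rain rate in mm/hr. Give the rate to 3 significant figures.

R ≈ 58.4 mm/hr

Incoming column moisture flux per unit ridge length: F = V × PW = 13.3 × 61 = 811.3 mm·m/s.
Spread over the 27 km slope with efficiency ε = 0.54: R = ε·F/W = 0.54 × 811.3 / 27000 m = 1.623e-02 mm/s.
R = 1.623e-02 × 3600 = 58.4 mm/hr.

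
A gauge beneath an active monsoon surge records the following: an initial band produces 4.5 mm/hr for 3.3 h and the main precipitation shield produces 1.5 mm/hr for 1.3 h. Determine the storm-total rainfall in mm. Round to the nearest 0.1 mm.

Total = Σ Rᵢ Δtᵢ = 4.5 × 3.3 + 1.5 × 1.3
      = 14.85 + 1.95 = 16.8 mm.

total ≈ 16.8 mm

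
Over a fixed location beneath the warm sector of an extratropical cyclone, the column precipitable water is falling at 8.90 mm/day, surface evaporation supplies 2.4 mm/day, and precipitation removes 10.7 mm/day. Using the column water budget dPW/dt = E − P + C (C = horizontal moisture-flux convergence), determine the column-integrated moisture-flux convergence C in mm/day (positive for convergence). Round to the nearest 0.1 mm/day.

dPW/dt = -8.90 mm/day.
C = dPW/dt − E + P = (-8.90) − 2.4 + 10.7 = -0.6 mm/day.

C ≈ -0.6 mm/day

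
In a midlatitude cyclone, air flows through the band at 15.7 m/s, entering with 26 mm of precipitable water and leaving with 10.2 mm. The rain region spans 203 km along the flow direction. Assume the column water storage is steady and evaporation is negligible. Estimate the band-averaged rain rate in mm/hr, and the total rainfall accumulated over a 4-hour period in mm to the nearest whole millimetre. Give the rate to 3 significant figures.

R ≈ 4.40 mm/hr; total ≈ 18 mm

Column moisture flux per unit crosswind length is F = V × PW.
Inflow: F_in = 15.7 × 26 = 408.2 mm·m/s
Outflow: F_out = 15.7 × 10.2 = 160.14 mm·m/s
Steady-state rate R = (F_in − F_out)/L = (408.2 − 160.14) / 203000 m = 1.222e-03 mm/s.
R = 1.222e-03 × 3600 = 4.40 mm/hr.
Over 4 h: total = 4.40 × 4 = 17.6 ≈ 18 mm.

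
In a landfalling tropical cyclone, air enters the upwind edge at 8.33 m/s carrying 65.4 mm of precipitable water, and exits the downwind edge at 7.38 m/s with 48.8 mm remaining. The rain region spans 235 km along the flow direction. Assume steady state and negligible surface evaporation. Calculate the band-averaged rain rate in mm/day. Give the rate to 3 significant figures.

Column moisture flux per unit crosswind length is F = V × PW.
Inflow: F_in = 8.33 × 65.4 = 544.782 mm·m/s
Outflow: F_out = 7.38 × 48.8 = 360.144 mm·m/s
Steady-state rate R = (F_in − F_out)/L = (544.782 − 360.144) / 235000 m = 7.857e-04 mm/s.
R = 7.857e-04 × 3600 × 24 = 67.9 mm/day.

R ≈ 67.9 mm/day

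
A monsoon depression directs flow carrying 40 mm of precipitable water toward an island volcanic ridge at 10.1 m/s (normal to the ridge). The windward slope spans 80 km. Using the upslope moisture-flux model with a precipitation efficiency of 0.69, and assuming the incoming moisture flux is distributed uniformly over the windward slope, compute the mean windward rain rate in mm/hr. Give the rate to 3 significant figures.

Incoming column moisture flux per unit ridge length: F = V × PW = 10.1 × 40 = 404 mm·m/s.
Spread over the 80 km slope with efficiency ε = 0.69: R = ε·F/W = 0.69 × 404 / 80000 m = 3.484e-03 mm/s.
R = 3.484e-03 × 3600 = 12.5 mm/hr.

R ≈ 12.5 mm/hr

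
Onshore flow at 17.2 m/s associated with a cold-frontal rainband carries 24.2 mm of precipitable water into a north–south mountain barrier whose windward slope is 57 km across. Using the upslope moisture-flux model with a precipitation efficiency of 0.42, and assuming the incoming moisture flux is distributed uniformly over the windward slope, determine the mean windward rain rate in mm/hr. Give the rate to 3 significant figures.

R ≈ 11.0 mm/hr

Incoming column moisture flux per unit ridge length: F = V × PW = 17.2 × 24.2 = 416.24 mm·m/s.
Spread over the 57 km slope with efficiency ε = 0.42: R = ε·F/W = 0.42 × 416.24 / 57000 m = 3.067e-03 mm/s.
R = 3.067e-03 × 3600 = 11.0 mm/hr.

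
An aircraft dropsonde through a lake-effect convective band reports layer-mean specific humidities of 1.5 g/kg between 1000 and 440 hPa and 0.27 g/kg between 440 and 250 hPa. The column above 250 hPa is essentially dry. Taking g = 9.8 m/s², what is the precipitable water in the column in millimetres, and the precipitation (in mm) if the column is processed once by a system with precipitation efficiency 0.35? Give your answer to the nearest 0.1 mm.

Precipitable water is the column-integrated vapour mass per unit area: PW = (1/g) Σ q̄ Δp, with q in kg/kg and Δp in Pa (1 kg/m² of water = 1 mm).
Layer 1000–440 hPa: Δp = 560 hPa = 56000 Pa, q̄ = 0.0015 kg/kg → 0.0015 × 56000 / 9.8 = 8.57 mm
Layer 440–250 hPa: Δp = 190 hPa = 19000 Pa, q̄ = 0.00027 kg/kg → 0.00027 × 19000 / 9.8 = 0.52 mm
PW = 8.57 + 0.52 = 9.09 ≈ 9.1 mm.
Precipitation = ε × PW = 0.35 × 9.1 = 3.2 mm.

PW ≈ 9.1 mm; precipitation ≈ 3.2 mm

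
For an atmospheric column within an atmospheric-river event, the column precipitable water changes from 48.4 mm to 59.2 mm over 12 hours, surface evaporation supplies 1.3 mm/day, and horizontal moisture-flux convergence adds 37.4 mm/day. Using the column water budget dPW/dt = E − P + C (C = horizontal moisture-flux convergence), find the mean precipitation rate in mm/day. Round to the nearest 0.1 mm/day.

P ≈ 17.1 mm/day

dPW/dt = (59.2 − 48.4) mm / (12/24 day) = +21.600 mm/day.
P = E + C − dPW/dt = 1.3 + (37.4) − (+21.600) = 17.1 mm/day.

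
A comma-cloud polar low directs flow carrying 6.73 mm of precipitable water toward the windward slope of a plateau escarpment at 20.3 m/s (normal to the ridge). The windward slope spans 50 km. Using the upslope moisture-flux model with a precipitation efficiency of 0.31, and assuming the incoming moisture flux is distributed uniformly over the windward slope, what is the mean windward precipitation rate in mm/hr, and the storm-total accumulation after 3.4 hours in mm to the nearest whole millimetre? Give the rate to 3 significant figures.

Incoming column moisture flux per unit ridge length: F = V × PW = 20.3 × 6.73 = 136.619 mm·m/s.
Spread over the 50 km slope with efficiency ε = 0.31: R = ε·F/W = 0.31 × 136.619 / 50000 m = 8.470e-04 mm/s.
R = 8.470e-04 × 3600 = 3.05 mm/hr.
Over 3.4 h: total = 3.05 × 3.4 = 10.37 ≈ 10 mm.

R ≈ 3.05 mm/hr; total ≈ 10 mm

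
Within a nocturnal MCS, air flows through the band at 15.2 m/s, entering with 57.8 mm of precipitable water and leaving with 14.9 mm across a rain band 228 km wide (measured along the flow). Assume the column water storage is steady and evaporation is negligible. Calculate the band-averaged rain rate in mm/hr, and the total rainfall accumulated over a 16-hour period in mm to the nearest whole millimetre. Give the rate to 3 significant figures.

Column moisture flux per unit crosswind length is F = V × PW.
Inflow: F_in = 15.2 × 57.8 = 878.56 mm·m/s
Outflow: F_out = 15.2 × 14.9 = 226.48 mm·m/s
Steady-state rate R = (F_in − F_out)/L = (878.56 − 226.48) / 228000 m = 2.860e-03 mm/s.
R = 2.860e-03 × 3600 = 10.3 mm/hr.
Over 16 h: total = 10.3 × 16 = 164.8 ≈ 165 mm.

R ≈ 10.3 mm/hr; total ≈ 165 mm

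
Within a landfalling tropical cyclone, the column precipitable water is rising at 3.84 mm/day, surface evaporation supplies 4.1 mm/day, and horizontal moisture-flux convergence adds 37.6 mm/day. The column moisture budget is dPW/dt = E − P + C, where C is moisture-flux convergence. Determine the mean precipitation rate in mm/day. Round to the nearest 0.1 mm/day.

dPW/dt = +3.84 mm/day.
P = E + C − dPW/dt = 4.1 + (37.6) − (+3.84) = 37.9 mm/day.

P ≈ 37.9 mm/day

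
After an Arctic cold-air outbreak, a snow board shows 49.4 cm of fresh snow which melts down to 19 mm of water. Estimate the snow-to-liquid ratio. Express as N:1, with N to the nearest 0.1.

ratio ≈ 26.0

Ratio = snow depth / SWE = 494 mm / 19 mm = 26.0, i.e. 26.0:1.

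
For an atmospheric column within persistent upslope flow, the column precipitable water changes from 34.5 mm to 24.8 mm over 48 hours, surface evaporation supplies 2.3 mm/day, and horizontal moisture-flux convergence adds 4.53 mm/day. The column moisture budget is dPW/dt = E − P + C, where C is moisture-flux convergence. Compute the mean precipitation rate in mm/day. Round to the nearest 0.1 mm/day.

P ≈ 11.7 mm/day

dPW/dt = (24.8 − 34.5) mm / (48/24 day) = -4.850 mm/day.
P = E + C − dPW/dt = 2.3 + (4.53) − (-4.850) = 11.7 mm/day.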